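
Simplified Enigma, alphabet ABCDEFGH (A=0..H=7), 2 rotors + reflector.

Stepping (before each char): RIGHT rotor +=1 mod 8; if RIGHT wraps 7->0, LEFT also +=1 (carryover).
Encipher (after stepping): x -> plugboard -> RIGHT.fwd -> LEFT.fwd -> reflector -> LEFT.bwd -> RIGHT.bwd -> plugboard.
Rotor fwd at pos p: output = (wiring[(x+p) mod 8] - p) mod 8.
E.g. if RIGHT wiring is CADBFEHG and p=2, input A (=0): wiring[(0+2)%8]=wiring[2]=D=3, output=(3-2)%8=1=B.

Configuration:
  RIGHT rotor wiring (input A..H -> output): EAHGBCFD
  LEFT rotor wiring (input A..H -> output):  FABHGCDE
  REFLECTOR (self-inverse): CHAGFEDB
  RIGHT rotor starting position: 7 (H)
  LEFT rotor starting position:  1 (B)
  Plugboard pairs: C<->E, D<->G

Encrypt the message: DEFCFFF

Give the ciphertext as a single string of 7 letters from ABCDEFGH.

Answer: HHDHCDH

Derivation:
Char 1 ('D'): step: R->0, L->2 (L advanced); D->plug->G->R->F->L->C->refl->A->L'->D->R'->H->plug->H
Char 2 ('E'): step: R->1, L=2; E->plug->C->R->F->L->C->refl->A->L'->D->R'->H->plug->H
Char 3 ('F'): step: R->2, L=2; F->plug->F->R->B->L->F->refl->E->L'->C->R'->G->plug->D
Char 4 ('C'): step: R->3, L=2; C->plug->E->R->A->L->H->refl->B->L'->E->R'->H->plug->H
Char 5 ('F'): step: R->4, L=2; F->plug->F->R->E->L->B->refl->H->L'->A->R'->E->plug->C
Char 6 ('F'): step: R->5, L=2; F->plug->F->R->C->L->E->refl->F->L'->B->R'->G->plug->D
Char 7 ('F'): step: R->6, L=2; F->plug->F->R->A->L->H->refl->B->L'->E->R'->H->plug->H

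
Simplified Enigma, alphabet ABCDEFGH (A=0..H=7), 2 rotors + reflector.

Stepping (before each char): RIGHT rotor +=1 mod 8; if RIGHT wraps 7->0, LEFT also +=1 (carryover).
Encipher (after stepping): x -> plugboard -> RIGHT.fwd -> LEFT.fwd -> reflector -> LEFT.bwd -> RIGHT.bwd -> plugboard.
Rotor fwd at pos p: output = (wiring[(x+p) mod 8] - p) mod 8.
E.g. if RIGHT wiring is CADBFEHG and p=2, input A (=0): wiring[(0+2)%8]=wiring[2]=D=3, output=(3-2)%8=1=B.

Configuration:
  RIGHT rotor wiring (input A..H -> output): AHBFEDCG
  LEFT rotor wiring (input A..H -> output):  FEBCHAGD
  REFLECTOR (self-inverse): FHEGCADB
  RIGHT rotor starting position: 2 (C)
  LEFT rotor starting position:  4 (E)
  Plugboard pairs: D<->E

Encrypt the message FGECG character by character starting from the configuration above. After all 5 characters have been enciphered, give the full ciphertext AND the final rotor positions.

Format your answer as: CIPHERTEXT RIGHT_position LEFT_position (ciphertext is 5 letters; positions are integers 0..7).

Char 1 ('F'): step: R->3, L=4; F->plug->F->R->F->L->A->refl->F->L'->G->R'->H->plug->H
Char 2 ('G'): step: R->4, L=4; G->plug->G->R->F->L->A->refl->F->L'->G->R'->C->plug->C
Char 3 ('E'): step: R->5, L=4; E->plug->D->R->D->L->H->refl->B->L'->E->R'->F->plug->F
Char 4 ('C'): step: R->6, L=4; C->plug->C->R->C->L->C->refl->E->L'->B->R'->D->plug->E
Char 5 ('G'): step: R->7, L=4; G->plug->G->R->E->L->B->refl->H->L'->D->R'->H->plug->H
Final: ciphertext=HCFEH, RIGHT=7, LEFT=4

Answer: HCFEH 7 4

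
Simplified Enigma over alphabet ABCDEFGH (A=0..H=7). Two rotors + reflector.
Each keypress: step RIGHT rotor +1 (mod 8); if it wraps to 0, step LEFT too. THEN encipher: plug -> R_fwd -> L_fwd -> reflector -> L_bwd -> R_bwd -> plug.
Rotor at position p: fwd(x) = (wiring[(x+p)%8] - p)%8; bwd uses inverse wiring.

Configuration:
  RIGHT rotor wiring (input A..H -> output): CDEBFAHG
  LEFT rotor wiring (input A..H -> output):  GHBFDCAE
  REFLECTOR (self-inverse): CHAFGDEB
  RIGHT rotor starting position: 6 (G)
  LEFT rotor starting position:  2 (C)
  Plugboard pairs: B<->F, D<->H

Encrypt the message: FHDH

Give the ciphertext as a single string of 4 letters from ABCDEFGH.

Answer: HBCF

Derivation:
Char 1 ('F'): step: R->7, L=2; F->plug->B->R->D->L->A->refl->C->L'->F->R'->D->plug->H
Char 2 ('H'): step: R->0, L->3 (L advanced); H->plug->D->R->B->L->A->refl->C->L'->A->R'->F->plug->B
Char 3 ('D'): step: R->1, L=3; D->plug->H->R->B->L->A->refl->C->L'->A->R'->C->plug->C
Char 4 ('H'): step: R->2, L=3; H->plug->D->R->G->L->E->refl->G->L'->H->R'->B->plug->F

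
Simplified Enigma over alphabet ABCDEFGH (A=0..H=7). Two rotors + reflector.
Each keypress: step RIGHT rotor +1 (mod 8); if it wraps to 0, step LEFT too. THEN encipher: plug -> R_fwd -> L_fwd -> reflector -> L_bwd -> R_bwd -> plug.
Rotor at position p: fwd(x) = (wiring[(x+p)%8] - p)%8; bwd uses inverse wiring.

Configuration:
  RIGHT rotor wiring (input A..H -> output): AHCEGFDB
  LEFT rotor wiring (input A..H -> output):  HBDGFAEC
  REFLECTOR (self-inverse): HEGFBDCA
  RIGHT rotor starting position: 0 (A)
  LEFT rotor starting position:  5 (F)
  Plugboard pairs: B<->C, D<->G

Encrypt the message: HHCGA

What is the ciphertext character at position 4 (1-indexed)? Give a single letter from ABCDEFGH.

Char 1 ('H'): step: R->1, L=5; H->plug->H->R->H->L->A->refl->H->L'->B->R'->B->plug->C
Char 2 ('H'): step: R->2, L=5; H->plug->H->R->F->L->G->refl->C->L'->D->R'->D->plug->G
Char 3 ('C'): step: R->3, L=5; C->plug->B->R->D->L->C->refl->G->L'->F->R'->F->plug->F
Char 4 ('G'): step: R->4, L=5; G->plug->D->R->F->L->G->refl->C->L'->D->R'->F->plug->F

F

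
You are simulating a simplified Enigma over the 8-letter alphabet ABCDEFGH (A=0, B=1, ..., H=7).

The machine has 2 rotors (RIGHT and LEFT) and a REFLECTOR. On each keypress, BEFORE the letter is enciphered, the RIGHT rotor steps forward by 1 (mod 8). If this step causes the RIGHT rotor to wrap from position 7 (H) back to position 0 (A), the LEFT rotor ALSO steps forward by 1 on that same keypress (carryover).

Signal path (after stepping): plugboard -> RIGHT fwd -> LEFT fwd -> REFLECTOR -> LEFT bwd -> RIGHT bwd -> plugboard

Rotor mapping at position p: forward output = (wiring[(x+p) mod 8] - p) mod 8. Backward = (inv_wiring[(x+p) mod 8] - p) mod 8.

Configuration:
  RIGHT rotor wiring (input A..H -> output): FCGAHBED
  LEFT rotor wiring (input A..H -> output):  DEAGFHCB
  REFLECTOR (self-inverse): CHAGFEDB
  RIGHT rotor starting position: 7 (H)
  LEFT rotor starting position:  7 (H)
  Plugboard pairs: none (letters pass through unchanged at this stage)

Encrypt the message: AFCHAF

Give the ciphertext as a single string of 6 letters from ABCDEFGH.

Answer: EEDECA

Derivation:
Char 1 ('A'): step: R->0, L->0 (L advanced); A->plug->A->R->F->L->H->refl->B->L'->H->R'->E->plug->E
Char 2 ('F'): step: R->1, L=0; F->plug->F->R->D->L->G->refl->D->L'->A->R'->E->plug->E
Char 3 ('C'): step: R->2, L=0; C->plug->C->R->F->L->H->refl->B->L'->H->R'->D->plug->D
Char 4 ('H'): step: R->3, L=0; H->plug->H->R->D->L->G->refl->D->L'->A->R'->E->plug->E
Char 5 ('A'): step: R->4, L=0; A->plug->A->R->D->L->G->refl->D->L'->A->R'->C->plug->C
Char 6 ('F'): step: R->5, L=0; F->plug->F->R->B->L->E->refl->F->L'->E->R'->A->plug->A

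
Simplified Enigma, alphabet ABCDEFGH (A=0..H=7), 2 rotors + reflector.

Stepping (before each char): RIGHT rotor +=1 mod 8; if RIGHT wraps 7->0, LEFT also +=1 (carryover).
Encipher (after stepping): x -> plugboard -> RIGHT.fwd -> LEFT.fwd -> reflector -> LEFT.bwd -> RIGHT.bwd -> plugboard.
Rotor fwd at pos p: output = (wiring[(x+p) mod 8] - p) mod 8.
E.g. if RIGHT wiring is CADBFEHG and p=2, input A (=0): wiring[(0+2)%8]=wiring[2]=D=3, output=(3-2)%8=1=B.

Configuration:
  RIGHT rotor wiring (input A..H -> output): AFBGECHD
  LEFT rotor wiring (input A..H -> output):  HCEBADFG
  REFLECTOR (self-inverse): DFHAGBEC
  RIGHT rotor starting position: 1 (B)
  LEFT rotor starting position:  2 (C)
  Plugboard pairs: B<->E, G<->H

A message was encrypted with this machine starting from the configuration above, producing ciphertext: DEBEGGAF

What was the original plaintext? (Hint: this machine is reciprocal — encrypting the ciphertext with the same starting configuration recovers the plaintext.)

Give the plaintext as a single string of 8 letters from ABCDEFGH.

Answer: FBDADEED

Derivation:
Char 1 ('D'): step: R->2, L=2; D->plug->D->R->A->L->C->refl->H->L'->B->R'->F->plug->F
Char 2 ('E'): step: R->3, L=2; E->plug->B->R->B->L->H->refl->C->L'->A->R'->E->plug->B
Char 3 ('B'): step: R->4, L=2; B->plug->E->R->E->L->D->refl->A->L'->H->R'->D->plug->D
Char 4 ('E'): step: R->5, L=2; E->plug->B->R->C->L->G->refl->E->L'->F->R'->A->plug->A
Char 5 ('G'): step: R->6, L=2; G->plug->H->R->E->L->D->refl->A->L'->H->R'->D->plug->D
Char 6 ('G'): step: R->7, L=2; G->plug->H->R->A->L->C->refl->H->L'->B->R'->B->plug->E
Char 7 ('A'): step: R->0, L->3 (L advanced); A->plug->A->R->A->L->G->refl->E->L'->F->R'->B->plug->E
Char 8 ('F'): step: R->1, L=3; F->plug->F->R->G->L->H->refl->C->L'->D->R'->D->plug->D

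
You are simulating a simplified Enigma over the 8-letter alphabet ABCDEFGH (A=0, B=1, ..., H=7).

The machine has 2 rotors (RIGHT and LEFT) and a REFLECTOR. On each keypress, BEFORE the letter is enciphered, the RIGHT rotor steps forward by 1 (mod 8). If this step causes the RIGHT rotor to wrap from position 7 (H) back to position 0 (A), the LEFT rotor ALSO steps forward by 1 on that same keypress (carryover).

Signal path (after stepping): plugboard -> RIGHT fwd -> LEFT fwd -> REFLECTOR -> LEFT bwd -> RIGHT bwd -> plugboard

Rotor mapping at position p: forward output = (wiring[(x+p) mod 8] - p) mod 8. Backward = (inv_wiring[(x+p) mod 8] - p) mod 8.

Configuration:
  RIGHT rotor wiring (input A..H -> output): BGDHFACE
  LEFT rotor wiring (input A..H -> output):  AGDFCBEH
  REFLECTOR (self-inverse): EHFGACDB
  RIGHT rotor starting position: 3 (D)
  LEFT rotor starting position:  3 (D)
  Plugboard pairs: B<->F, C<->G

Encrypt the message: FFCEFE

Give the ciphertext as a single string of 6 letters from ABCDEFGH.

Answer: CHAADG

Derivation:
Char 1 ('F'): step: R->4, L=3; F->plug->B->R->E->L->E->refl->A->L'->H->R'->G->plug->C
Char 2 ('F'): step: R->5, L=3; F->plug->B->R->F->L->F->refl->C->L'->A->R'->H->plug->H
Char 3 ('C'): step: R->6, L=3; C->plug->G->R->H->L->A->refl->E->L'->E->R'->A->plug->A
Char 4 ('E'): step: R->7, L=3; E->plug->E->R->A->L->C->refl->F->L'->F->R'->A->plug->A
Char 5 ('F'): step: R->0, L->4 (L advanced); F->plug->B->R->G->L->H->refl->B->L'->H->R'->D->plug->D
Char 6 ('E'): step: R->1, L=4; E->plug->E->R->H->L->B->refl->H->L'->G->R'->C->plug->G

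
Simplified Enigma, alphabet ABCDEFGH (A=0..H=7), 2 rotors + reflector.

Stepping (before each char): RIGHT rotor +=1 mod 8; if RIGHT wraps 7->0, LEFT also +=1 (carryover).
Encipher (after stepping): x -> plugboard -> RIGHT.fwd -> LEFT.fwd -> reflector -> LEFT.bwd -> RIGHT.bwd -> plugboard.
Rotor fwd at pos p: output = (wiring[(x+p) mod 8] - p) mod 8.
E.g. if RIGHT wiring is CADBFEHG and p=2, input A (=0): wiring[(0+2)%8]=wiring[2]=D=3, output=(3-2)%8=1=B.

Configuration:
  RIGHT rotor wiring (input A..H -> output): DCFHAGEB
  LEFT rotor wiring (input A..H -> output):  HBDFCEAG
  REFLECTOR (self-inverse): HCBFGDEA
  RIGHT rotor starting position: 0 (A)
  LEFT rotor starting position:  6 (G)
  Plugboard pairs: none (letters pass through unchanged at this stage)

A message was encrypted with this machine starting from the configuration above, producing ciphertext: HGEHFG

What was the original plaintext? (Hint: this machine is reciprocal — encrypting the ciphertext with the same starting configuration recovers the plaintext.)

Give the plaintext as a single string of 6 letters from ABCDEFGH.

Char 1 ('H'): step: R->1, L=6; H->plug->H->R->C->L->B->refl->C->L'->A->R'->G->plug->G
Char 2 ('G'): step: R->2, L=6; G->plug->G->R->B->L->A->refl->H->L'->F->R'->B->plug->B
Char 3 ('E'): step: R->3, L=6; E->plug->E->R->G->L->E->refl->G->L'->H->R'->G->plug->G
Char 4 ('H'): step: R->4, L=6; H->plug->H->R->D->L->D->refl->F->L'->E->R'->A->plug->A
Char 5 ('F'): step: R->5, L=6; F->plug->F->R->A->L->C->refl->B->L'->C->R'->G->plug->G
Char 6 ('G'): step: R->6, L=6; G->plug->G->R->C->L->B->refl->C->L'->A->R'->H->plug->H

Answer: GBGAGH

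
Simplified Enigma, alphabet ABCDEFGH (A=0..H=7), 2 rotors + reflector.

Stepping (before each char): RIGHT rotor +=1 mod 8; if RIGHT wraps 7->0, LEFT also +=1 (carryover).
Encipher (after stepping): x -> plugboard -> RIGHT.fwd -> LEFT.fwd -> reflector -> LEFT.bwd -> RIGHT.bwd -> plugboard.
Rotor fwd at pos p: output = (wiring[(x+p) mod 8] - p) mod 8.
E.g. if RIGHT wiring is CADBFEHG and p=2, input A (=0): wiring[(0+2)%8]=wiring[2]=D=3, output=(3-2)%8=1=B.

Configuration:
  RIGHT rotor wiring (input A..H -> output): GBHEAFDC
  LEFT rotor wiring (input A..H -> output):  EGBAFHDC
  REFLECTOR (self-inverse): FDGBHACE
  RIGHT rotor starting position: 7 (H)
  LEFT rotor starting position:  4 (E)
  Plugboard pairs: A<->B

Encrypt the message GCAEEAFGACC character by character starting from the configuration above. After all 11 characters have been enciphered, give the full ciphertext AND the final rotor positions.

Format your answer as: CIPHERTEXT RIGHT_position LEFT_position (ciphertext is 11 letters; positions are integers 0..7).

Char 1 ('G'): step: R->0, L->5 (L advanced); G->plug->G->R->D->L->H->refl->E->L'->F->R'->F->plug->F
Char 2 ('C'): step: R->1, L=5; C->plug->C->R->D->L->H->refl->E->L'->F->R'->H->plug->H
Char 3 ('A'): step: R->2, L=5; A->plug->B->R->C->L->F->refl->A->L'->H->R'->H->plug->H
Char 4 ('E'): step: R->3, L=5; E->plug->E->R->H->L->A->refl->F->L'->C->R'->C->plug->C
Char 5 ('E'): step: R->4, L=5; E->plug->E->R->C->L->F->refl->A->L'->H->R'->C->plug->C
Char 6 ('A'): step: R->5, L=5; A->plug->B->R->G->L->D->refl->B->L'->E->R'->E->plug->E
Char 7 ('F'): step: R->6, L=5; F->plug->F->R->G->L->D->refl->B->L'->E->R'->B->plug->A
Char 8 ('G'): step: R->7, L=5; G->plug->G->R->G->L->D->refl->B->L'->E->R'->H->plug->H
Char 9 ('A'): step: R->0, L->6 (L advanced); A->plug->B->R->B->L->E->refl->H->L'->G->R'->A->plug->B
Char 10 ('C'): step: R->1, L=6; C->plug->C->R->D->L->A->refl->F->L'->A->R'->A->plug->B
Char 11 ('C'): step: R->2, L=6; C->plug->C->R->G->L->H->refl->E->L'->B->R'->E->plug->E
Final: ciphertext=FHHCCEAHBBE, RIGHT=2, LEFT=6

Answer: FHHCCEAHBBE 2 6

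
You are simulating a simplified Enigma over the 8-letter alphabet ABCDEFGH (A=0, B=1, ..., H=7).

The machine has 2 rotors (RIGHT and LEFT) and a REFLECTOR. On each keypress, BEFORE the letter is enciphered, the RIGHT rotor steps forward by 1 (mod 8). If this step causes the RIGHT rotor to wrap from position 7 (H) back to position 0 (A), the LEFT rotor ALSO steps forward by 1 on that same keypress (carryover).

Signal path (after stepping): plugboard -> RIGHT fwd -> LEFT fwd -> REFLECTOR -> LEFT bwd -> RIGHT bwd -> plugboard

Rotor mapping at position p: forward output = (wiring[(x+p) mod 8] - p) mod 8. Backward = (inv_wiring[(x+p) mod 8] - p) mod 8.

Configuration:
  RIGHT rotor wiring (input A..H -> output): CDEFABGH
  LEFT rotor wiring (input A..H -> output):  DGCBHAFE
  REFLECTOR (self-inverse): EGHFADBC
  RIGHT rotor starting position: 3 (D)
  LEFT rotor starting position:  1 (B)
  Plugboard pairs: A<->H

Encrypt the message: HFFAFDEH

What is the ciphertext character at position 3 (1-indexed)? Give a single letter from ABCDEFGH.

Char 1 ('H'): step: R->4, L=1; H->plug->A->R->E->L->H->refl->C->L'->H->R'->F->plug->F
Char 2 ('F'): step: R->5, L=1; F->plug->F->R->H->L->C->refl->H->L'->E->R'->A->plug->H
Char 3 ('F'): step: R->6, L=1; F->plug->F->R->H->L->C->refl->H->L'->E->R'->C->plug->C

C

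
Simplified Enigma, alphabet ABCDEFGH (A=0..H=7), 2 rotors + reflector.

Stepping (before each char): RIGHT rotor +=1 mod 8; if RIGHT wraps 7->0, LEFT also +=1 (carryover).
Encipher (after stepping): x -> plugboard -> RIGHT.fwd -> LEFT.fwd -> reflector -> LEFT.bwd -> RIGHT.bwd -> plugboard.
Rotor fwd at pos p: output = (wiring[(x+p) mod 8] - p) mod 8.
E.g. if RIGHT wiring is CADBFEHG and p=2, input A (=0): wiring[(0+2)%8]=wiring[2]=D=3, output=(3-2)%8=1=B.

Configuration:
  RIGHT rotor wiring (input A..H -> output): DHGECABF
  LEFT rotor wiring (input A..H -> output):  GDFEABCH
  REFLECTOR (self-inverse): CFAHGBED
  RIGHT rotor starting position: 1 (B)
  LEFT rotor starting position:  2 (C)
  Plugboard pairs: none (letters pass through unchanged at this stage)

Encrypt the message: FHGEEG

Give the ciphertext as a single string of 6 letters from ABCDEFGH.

Char 1 ('F'): step: R->2, L=2; F->plug->F->R->D->L->H->refl->D->L'->A->R'->C->plug->C
Char 2 ('H'): step: R->3, L=2; H->plug->H->R->D->L->H->refl->D->L'->A->R'->F->plug->F
Char 3 ('G'): step: R->4, L=2; G->plug->G->R->C->L->G->refl->E->L'->G->R'->A->plug->A
Char 4 ('E'): step: R->5, L=2; E->plug->E->R->C->L->G->refl->E->L'->G->R'->D->plug->D
Char 5 ('E'): step: R->6, L=2; E->plug->E->R->A->L->D->refl->H->L'->D->R'->A->plug->A
Char 6 ('G'): step: R->7, L=2; G->plug->G->R->B->L->C->refl->A->L'->E->R'->B->plug->B

Answer: CFADAB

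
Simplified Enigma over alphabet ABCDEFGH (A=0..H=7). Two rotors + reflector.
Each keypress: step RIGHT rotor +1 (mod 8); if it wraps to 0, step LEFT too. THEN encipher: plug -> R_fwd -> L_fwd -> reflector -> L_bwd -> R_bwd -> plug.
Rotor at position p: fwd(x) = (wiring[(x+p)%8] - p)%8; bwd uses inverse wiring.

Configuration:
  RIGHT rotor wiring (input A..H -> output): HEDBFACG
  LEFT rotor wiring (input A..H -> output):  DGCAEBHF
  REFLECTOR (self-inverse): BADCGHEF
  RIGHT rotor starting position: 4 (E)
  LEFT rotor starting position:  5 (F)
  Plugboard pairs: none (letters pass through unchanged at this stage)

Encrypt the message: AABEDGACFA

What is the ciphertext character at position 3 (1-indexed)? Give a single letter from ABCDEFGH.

Char 1 ('A'): step: R->5, L=5; A->plug->A->R->D->L->G->refl->E->L'->A->R'->H->plug->H
Char 2 ('A'): step: R->6, L=5; A->plug->A->R->E->L->B->refl->A->L'->C->R'->H->plug->H
Char 3 ('B'): step: R->7, L=5; B->plug->B->R->A->L->E->refl->G->L'->D->R'->H->plug->H

H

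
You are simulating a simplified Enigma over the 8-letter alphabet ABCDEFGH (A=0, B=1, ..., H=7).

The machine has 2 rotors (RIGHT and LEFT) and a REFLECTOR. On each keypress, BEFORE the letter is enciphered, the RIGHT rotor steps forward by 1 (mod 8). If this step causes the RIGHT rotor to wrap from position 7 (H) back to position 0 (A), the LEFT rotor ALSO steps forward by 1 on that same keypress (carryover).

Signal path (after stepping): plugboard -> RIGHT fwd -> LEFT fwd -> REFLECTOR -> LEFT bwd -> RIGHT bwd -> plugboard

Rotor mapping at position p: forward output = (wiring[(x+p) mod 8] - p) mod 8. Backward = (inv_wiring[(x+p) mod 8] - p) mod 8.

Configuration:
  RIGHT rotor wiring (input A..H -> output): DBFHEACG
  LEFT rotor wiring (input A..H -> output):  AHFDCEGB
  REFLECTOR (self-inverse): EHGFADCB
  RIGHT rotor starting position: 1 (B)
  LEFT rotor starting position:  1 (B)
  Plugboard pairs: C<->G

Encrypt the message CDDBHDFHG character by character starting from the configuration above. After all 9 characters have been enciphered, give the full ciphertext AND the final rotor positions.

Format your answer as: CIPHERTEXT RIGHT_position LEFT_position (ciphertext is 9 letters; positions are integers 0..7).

Answer: DEAEBCDBF 2 2

Derivation:
Char 1 ('C'): step: R->2, L=1; C->plug->G->R->B->L->E->refl->A->L'->G->R'->D->plug->D
Char 2 ('D'): step: R->3, L=1; D->plug->D->R->H->L->H->refl->B->L'->D->R'->E->plug->E
Char 3 ('D'): step: R->4, L=1; D->plug->D->R->C->L->C->refl->G->L'->A->R'->A->plug->A
Char 4 ('B'): step: R->5, L=1; B->plug->B->R->F->L->F->refl->D->L'->E->R'->E->plug->E
Char 5 ('H'): step: R->6, L=1; H->plug->H->R->C->L->C->refl->G->L'->A->R'->B->plug->B
Char 6 ('D'): step: R->7, L=1; D->plug->D->R->G->L->A->refl->E->L'->B->R'->G->plug->C
Char 7 ('F'): step: R->0, L->2 (L advanced); F->plug->F->R->A->L->D->refl->F->L'->H->R'->D->plug->D
Char 8 ('H'): step: R->1, L=2; H->plug->H->R->C->L->A->refl->E->L'->E->R'->B->plug->B
Char 9 ('G'): step: R->2, L=2; G->plug->C->R->C->L->A->refl->E->L'->E->R'->F->plug->F
Final: ciphertext=DEAEBCDBF, RIGHT=2, LEFT=2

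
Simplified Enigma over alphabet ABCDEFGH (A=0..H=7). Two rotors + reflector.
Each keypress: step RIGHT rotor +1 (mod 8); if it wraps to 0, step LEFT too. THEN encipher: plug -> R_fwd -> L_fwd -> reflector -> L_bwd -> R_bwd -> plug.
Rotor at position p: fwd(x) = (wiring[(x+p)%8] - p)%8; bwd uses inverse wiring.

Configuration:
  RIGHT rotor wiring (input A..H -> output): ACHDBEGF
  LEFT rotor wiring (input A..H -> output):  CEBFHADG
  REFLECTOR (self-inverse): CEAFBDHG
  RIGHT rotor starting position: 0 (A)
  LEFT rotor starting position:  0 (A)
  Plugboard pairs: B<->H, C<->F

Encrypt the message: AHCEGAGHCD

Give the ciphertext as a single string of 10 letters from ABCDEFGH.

Answer: FDABDCDFAF

Derivation:
Char 1 ('A'): step: R->1, L=0; A->plug->A->R->B->L->E->refl->B->L'->C->R'->C->plug->F
Char 2 ('H'): step: R->2, L=0; H->plug->B->R->B->L->E->refl->B->L'->C->R'->D->plug->D
Char 3 ('C'): step: R->3, L=0; C->plug->F->R->F->L->A->refl->C->L'->A->R'->A->plug->A
Char 4 ('E'): step: R->4, L=0; E->plug->E->R->E->L->H->refl->G->L'->H->R'->H->plug->B
Char 5 ('G'): step: R->5, L=0; G->plug->G->R->G->L->D->refl->F->L'->D->R'->D->plug->D
Char 6 ('A'): step: R->6, L=0; A->plug->A->R->A->L->C->refl->A->L'->F->R'->F->plug->C
Char 7 ('G'): step: R->7, L=0; G->plug->G->R->F->L->A->refl->C->L'->A->R'->D->plug->D
Char 8 ('H'): step: R->0, L->1 (L advanced); H->plug->B->R->C->L->E->refl->B->L'->H->R'->C->plug->F
Char 9 ('C'): step: R->1, L=1; C->plug->F->R->F->L->C->refl->A->L'->B->R'->A->plug->A
Char 10 ('D'): step: R->2, L=1; D->plug->D->R->C->L->E->refl->B->L'->H->R'->C->plug->F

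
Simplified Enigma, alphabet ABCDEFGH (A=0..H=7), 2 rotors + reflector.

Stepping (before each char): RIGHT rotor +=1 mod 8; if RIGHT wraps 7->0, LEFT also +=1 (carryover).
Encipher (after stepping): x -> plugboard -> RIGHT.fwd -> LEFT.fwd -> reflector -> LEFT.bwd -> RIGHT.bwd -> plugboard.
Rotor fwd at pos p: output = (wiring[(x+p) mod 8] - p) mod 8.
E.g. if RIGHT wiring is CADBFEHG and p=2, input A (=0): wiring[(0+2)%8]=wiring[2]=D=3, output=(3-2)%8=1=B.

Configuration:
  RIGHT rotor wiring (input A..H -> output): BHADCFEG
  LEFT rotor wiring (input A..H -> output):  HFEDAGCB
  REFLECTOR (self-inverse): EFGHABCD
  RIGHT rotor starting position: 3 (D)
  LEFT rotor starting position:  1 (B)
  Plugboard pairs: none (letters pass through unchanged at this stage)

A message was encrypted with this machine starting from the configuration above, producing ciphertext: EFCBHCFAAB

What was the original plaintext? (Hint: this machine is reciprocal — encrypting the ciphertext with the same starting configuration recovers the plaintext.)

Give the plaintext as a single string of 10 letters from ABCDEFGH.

Char 1 ('E'): step: R->4, L=1; E->plug->E->R->F->L->B->refl->F->L'->E->R'->G->plug->G
Char 2 ('F'): step: R->5, L=1; F->plug->F->R->D->L->H->refl->D->L'->B->R'->C->plug->C
Char 3 ('C'): step: R->6, L=1; C->plug->C->R->D->L->H->refl->D->L'->B->R'->D->plug->D
Char 4 ('B'): step: R->7, L=1; B->plug->B->R->C->L->C->refl->G->L'->H->R'->A->plug->A
Char 5 ('H'): step: R->0, L->2 (L advanced); H->plug->H->R->G->L->F->refl->B->L'->B->R'->A->plug->A
Char 6 ('C'): step: R->1, L=2; C->plug->C->R->C->L->G->refl->C->L'->A->R'->H->plug->H
Char 7 ('F'): step: R->2, L=2; F->plug->F->R->E->L->A->refl->E->L'->D->R'->D->plug->D
Char 8 ('A'): step: R->3, L=2; A->plug->A->R->A->L->C->refl->G->L'->C->R'->C->plug->C
Char 9 ('A'): step: R->4, L=2; A->plug->A->R->G->L->F->refl->B->L'->B->R'->B->plug->B
Char 10 ('B'): step: R->5, L=2; B->plug->B->R->H->L->D->refl->H->L'->F->R'->H->plug->H

Answer: GCDAAHDCBH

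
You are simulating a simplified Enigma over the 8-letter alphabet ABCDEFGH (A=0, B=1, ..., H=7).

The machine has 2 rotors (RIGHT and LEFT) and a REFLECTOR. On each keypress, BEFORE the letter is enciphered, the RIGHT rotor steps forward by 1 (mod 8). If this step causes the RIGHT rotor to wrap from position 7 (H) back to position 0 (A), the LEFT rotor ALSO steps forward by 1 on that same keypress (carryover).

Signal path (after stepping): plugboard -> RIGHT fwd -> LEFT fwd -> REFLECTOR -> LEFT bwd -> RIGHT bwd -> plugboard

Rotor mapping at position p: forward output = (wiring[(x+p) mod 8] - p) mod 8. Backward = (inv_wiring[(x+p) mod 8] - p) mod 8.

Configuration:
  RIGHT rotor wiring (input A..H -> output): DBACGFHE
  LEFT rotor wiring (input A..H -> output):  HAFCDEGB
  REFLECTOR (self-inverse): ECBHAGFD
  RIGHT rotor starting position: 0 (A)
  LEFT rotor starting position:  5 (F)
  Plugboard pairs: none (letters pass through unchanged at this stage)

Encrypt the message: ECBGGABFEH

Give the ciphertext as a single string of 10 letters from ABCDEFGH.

Answer: ABEDBDHCCA

Derivation:
Char 1 ('E'): step: R->1, L=5; E->plug->E->R->E->L->D->refl->H->L'->A->R'->A->plug->A
Char 2 ('C'): step: R->2, L=5; C->plug->C->R->E->L->D->refl->H->L'->A->R'->B->plug->B
Char 3 ('B'): step: R->3, L=5; B->plug->B->R->D->L->C->refl->B->L'->B->R'->E->plug->E
Char 4 ('G'): step: R->4, L=5; G->plug->G->R->E->L->D->refl->H->L'->A->R'->D->plug->D
Char 5 ('G'): step: R->5, L=5; G->plug->G->R->F->L->A->refl->E->L'->C->R'->B->plug->B
Char 6 ('A'): step: R->6, L=5; A->plug->A->R->B->L->B->refl->C->L'->D->R'->D->plug->D
Char 7 ('B'): step: R->7, L=5; B->plug->B->R->E->L->D->refl->H->L'->A->R'->H->plug->H
Char 8 ('F'): step: R->0, L->6 (L advanced); F->plug->F->R->F->L->E->refl->A->L'->A->R'->C->plug->C
Char 9 ('E'): step: R->1, L=6; E->plug->E->R->E->L->H->refl->D->L'->B->R'->C->plug->C
Char 10 ('H'): step: R->2, L=6; H->plug->H->R->H->L->G->refl->F->L'->G->R'->A->plug->A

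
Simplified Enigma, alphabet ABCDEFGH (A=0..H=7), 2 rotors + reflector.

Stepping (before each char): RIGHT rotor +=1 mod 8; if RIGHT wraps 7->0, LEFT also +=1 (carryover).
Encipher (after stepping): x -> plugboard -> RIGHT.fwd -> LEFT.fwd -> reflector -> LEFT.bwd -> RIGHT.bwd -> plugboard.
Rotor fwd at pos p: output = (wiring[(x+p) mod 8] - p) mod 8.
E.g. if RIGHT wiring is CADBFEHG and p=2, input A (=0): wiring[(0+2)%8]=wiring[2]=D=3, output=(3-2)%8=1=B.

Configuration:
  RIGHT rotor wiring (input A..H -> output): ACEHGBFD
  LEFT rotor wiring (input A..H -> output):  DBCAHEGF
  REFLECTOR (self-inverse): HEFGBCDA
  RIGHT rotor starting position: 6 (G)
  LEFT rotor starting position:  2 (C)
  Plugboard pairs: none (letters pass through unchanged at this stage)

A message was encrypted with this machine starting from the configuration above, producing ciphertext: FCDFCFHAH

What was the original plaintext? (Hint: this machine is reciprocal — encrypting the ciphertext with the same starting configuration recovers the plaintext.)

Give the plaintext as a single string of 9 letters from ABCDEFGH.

Answer: EAHABHGBC

Derivation:
Char 1 ('F'): step: R->7, L=2; F->plug->F->R->H->L->H->refl->A->L'->A->R'->E->plug->E
Char 2 ('C'): step: R->0, L->3 (L advanced); C->plug->C->R->E->L->C->refl->F->L'->A->R'->A->plug->A
Char 3 ('D'): step: R->1, L=3; D->plug->D->R->F->L->A->refl->H->L'->H->R'->H->plug->H
Char 4 ('F'): step: R->2, L=3; F->plug->F->R->B->L->E->refl->B->L'->C->R'->A->plug->A
Char 5 ('C'): step: R->3, L=3; C->plug->C->R->G->L->G->refl->D->L'->D->R'->B->plug->B
Char 6 ('F'): step: R->4, L=3; F->plug->F->R->G->L->G->refl->D->L'->D->R'->H->plug->H
Char 7 ('H'): step: R->5, L=3; H->plug->H->R->B->L->E->refl->B->L'->C->R'->G->plug->G
Char 8 ('A'): step: R->6, L=3; A->plug->A->R->H->L->H->refl->A->L'->F->R'->B->plug->B
Char 9 ('H'): step: R->7, L=3; H->plug->H->R->G->L->G->refl->D->L'->D->R'->C->plug->C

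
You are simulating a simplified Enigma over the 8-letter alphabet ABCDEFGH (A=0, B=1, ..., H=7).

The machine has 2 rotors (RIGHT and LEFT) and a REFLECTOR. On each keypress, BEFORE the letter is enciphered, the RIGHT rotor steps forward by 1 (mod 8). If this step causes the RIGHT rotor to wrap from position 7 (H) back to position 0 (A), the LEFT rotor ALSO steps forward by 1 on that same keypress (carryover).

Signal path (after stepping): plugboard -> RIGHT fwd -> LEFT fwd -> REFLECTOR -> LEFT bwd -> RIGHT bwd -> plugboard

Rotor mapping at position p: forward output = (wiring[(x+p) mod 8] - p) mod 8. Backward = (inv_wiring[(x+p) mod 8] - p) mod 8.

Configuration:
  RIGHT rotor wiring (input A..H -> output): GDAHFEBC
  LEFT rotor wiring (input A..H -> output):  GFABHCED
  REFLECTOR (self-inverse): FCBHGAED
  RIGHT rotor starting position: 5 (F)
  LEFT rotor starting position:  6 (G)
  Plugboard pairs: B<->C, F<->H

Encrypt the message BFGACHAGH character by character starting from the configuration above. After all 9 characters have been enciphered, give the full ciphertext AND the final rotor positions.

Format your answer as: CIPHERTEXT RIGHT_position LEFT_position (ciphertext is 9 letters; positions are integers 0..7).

Answer: GDAHEADFF 6 7

Derivation:
Char 1 ('B'): step: R->6, L=6; B->plug->C->R->A->L->G->refl->E->L'->H->R'->G->plug->G
Char 2 ('F'): step: R->7, L=6; F->plug->H->R->C->L->A->refl->F->L'->B->R'->D->plug->D
Char 3 ('G'): step: R->0, L->7 (L advanced); G->plug->G->R->B->L->H->refl->D->L'->G->R'->A->plug->A
Char 4 ('A'): step: R->1, L=7; A->plug->A->R->C->L->G->refl->E->L'->A->R'->F->plug->H
Char 5 ('C'): step: R->2, L=7; C->plug->B->R->F->L->A->refl->F->L'->H->R'->E->plug->E
Char 6 ('H'): step: R->3, L=7; H->plug->F->R->D->L->B->refl->C->L'->E->R'->A->plug->A
Char 7 ('A'): step: R->4, L=7; A->plug->A->R->B->L->H->refl->D->L'->G->R'->D->plug->D
Char 8 ('G'): step: R->5, L=7; G->plug->G->R->C->L->G->refl->E->L'->A->R'->H->plug->F
Char 9 ('H'): step: R->6, L=7; H->plug->F->R->B->L->H->refl->D->L'->G->R'->H->plug->F
Final: ciphertext=GDAHEADFF, RIGHT=6, LEFT=7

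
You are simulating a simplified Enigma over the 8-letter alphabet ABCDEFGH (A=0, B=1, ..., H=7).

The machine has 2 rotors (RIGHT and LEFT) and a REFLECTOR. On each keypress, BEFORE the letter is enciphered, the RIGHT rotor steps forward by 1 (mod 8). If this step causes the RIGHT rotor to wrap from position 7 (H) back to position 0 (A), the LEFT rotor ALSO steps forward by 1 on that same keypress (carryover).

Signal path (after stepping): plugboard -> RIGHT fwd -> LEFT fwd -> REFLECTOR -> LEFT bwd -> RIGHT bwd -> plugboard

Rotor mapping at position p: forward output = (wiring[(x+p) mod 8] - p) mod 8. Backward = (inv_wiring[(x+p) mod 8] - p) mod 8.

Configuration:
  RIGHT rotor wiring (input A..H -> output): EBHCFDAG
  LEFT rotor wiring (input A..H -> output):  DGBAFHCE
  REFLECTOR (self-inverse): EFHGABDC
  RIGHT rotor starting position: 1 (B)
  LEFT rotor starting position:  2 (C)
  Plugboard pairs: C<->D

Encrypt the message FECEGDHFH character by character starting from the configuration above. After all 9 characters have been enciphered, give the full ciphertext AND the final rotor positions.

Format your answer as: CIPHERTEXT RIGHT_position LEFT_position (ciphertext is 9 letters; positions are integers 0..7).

Char 1 ('F'): step: R->2, L=2; F->plug->F->R->E->L->A->refl->E->L'->H->R'->H->plug->H
Char 2 ('E'): step: R->3, L=2; E->plug->E->R->D->L->F->refl->B->L'->G->R'->G->plug->G
Char 3 ('C'): step: R->4, L=2; C->plug->D->R->C->L->D->refl->G->L'->B->R'->A->plug->A
Char 4 ('E'): step: R->5, L=2; E->plug->E->R->E->L->A->refl->E->L'->H->R'->D->plug->C
Char 5 ('G'): step: R->6, L=2; G->plug->G->R->H->L->E->refl->A->L'->E->R'->F->plug->F
Char 6 ('D'): step: R->7, L=2; D->plug->C->R->C->L->D->refl->G->L'->B->R'->H->plug->H
Char 7 ('H'): step: R->0, L->3 (L advanced); H->plug->H->R->G->L->D->refl->G->L'->H->R'->C->plug->D
Char 8 ('F'): step: R->1, L=3; F->plug->F->R->H->L->G->refl->D->L'->G->R'->B->plug->B
Char 9 ('H'): step: R->2, L=3; H->plug->H->R->H->L->G->refl->D->L'->G->R'->E->plug->E
Final: ciphertext=HGACFHDBE, RIGHT=2, LEFT=3

Answer: HGACFHDBE 2 3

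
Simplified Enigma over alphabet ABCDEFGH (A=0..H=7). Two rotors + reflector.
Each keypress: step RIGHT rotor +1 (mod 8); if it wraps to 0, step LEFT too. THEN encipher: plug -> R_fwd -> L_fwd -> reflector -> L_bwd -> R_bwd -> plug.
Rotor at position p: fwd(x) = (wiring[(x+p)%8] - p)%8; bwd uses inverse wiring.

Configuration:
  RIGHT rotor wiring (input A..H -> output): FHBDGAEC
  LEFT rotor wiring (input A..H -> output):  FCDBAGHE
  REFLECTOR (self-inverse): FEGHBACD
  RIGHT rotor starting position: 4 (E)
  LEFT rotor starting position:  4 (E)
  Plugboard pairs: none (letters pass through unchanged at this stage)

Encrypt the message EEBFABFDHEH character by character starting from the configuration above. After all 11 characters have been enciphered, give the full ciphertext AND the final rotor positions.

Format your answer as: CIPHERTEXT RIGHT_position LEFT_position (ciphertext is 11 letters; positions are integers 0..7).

Answer: GCDEBHECCBG 7 5

Derivation:
Char 1 ('E'): step: R->5, L=4; E->plug->E->R->C->L->D->refl->H->L'->G->R'->G->plug->G
Char 2 ('E'): step: R->6, L=4; E->plug->E->R->D->L->A->refl->F->L'->H->R'->C->plug->C
Char 3 ('B'): step: R->7, L=4; B->plug->B->R->G->L->H->refl->D->L'->C->R'->D->plug->D
Char 4 ('F'): step: R->0, L->5 (L advanced); F->plug->F->R->A->L->B->refl->E->L'->G->R'->E->plug->E
Char 5 ('A'): step: R->1, L=5; A->plug->A->R->G->L->E->refl->B->L'->A->R'->B->plug->B
Char 6 ('B'): step: R->2, L=5; B->plug->B->R->B->L->C->refl->G->L'->F->R'->H->plug->H
Char 7 ('F'): step: R->3, L=5; F->plug->F->R->C->L->H->refl->D->L'->H->R'->E->plug->E
Char 8 ('D'): step: R->4, L=5; D->plug->D->R->G->L->E->refl->B->L'->A->R'->C->plug->C
Char 9 ('H'): step: R->5, L=5; H->plug->H->R->B->L->C->refl->G->L'->F->R'->C->plug->C
Char 10 ('E'): step: R->6, L=5; E->plug->E->R->D->L->A->refl->F->L'->E->R'->B->plug->B
Char 11 ('H'): step: R->7, L=5; H->plug->H->R->F->L->G->refl->C->L'->B->R'->G->plug->G
Final: ciphertext=GCDEBHECCBG, RIGHT=7, LEFT=5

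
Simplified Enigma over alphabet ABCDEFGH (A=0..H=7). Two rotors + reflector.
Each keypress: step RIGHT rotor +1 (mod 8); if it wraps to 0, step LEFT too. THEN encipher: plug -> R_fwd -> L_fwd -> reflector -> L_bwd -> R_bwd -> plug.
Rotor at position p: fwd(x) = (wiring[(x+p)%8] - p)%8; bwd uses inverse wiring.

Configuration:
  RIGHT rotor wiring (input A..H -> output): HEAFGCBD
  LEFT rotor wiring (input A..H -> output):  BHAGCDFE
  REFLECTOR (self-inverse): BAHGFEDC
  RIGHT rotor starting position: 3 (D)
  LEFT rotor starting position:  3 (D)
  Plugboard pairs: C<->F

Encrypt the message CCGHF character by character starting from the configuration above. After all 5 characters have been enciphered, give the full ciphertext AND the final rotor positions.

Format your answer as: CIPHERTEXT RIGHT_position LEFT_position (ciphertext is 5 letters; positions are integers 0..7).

Answer: FHBAD 0 4

Derivation:
Char 1 ('C'): step: R->4, L=3; C->plug->F->R->A->L->D->refl->G->L'->F->R'->C->plug->F
Char 2 ('C'): step: R->5, L=3; C->plug->F->R->D->L->C->refl->H->L'->B->R'->H->plug->H
Char 3 ('G'): step: R->6, L=3; G->plug->G->R->A->L->D->refl->G->L'->F->R'->B->plug->B
Char 4 ('H'): step: R->7, L=3; H->plug->H->R->C->L->A->refl->B->L'->E->R'->A->plug->A
Char 5 ('F'): step: R->0, L->4 (L advanced); F->plug->C->R->A->L->G->refl->D->L'->F->R'->D->plug->D
Final: ciphertext=FHBAD, RIGHT=0, LEFT=4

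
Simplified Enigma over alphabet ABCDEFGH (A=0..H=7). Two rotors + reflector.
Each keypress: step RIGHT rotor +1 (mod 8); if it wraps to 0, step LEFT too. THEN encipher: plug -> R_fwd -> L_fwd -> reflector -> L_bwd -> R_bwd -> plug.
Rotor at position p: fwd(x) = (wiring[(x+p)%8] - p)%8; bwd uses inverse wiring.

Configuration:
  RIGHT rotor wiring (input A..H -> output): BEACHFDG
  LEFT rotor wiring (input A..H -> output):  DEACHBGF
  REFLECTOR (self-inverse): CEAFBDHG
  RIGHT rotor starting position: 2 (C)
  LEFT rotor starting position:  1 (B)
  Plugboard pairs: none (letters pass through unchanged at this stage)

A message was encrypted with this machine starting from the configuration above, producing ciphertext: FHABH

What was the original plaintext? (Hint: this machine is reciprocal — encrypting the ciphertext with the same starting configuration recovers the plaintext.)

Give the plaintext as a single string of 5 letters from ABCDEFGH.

Answer: CDGAA

Derivation:
Char 1 ('F'): step: R->3, L=1; F->plug->F->R->G->L->E->refl->B->L'->C->R'->C->plug->C
Char 2 ('H'): step: R->4, L=1; H->plug->H->R->G->L->E->refl->B->L'->C->R'->D->plug->D
Char 3 ('A'): step: R->5, L=1; A->plug->A->R->A->L->D->refl->F->L'->F->R'->G->plug->G
Char 4 ('B'): step: R->6, L=1; B->plug->B->R->A->L->D->refl->F->L'->F->R'->A->plug->A
Char 5 ('H'): step: R->7, L=1; H->plug->H->R->E->L->A->refl->C->L'->H->R'->A->plug->A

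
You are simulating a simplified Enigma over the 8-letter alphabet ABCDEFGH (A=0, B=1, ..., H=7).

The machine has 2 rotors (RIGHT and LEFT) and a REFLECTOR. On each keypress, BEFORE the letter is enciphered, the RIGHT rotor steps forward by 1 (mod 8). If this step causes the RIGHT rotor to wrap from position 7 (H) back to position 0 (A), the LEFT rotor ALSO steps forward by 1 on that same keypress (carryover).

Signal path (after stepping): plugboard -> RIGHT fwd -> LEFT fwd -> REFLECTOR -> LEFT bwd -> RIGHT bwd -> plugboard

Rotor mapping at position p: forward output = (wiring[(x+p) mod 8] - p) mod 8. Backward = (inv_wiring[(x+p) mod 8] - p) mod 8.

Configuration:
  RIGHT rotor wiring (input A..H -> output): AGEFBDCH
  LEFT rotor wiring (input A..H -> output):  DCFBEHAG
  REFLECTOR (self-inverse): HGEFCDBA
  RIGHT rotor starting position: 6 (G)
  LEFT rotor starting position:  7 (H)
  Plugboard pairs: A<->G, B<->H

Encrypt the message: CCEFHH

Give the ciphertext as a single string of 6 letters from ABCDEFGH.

Answer: BEDAFD

Derivation:
Char 1 ('C'): step: R->7, L=7; C->plug->C->R->H->L->B->refl->G->L'->D->R'->H->plug->B
Char 2 ('C'): step: R->0, L->0 (L advanced); C->plug->C->R->E->L->E->refl->C->L'->B->R'->E->plug->E
Char 3 ('E'): step: R->1, L=0; E->plug->E->R->C->L->F->refl->D->L'->A->R'->D->plug->D
Char 4 ('F'): step: R->2, L=0; F->plug->F->R->F->L->H->refl->A->L'->G->R'->G->plug->A
Char 5 ('H'): step: R->3, L=0; H->plug->B->R->G->L->A->refl->H->L'->F->R'->F->plug->F
Char 6 ('H'): step: R->4, L=0; H->plug->B->R->H->L->G->refl->B->L'->D->R'->D->plug->D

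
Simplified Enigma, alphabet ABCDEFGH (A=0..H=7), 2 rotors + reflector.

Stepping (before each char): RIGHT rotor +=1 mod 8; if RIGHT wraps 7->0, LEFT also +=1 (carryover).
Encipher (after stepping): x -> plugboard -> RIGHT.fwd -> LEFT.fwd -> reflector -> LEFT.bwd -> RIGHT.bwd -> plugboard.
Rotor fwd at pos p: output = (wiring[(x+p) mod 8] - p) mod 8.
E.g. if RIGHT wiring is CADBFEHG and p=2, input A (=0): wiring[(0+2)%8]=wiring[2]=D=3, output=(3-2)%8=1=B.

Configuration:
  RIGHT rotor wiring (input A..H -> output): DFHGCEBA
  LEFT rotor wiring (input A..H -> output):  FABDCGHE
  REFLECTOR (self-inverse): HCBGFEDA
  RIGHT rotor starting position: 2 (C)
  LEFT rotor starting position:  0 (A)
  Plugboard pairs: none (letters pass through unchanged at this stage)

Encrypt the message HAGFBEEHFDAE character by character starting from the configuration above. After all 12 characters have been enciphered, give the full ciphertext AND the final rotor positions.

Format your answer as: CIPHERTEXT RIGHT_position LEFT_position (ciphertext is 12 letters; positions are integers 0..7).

Answer: GFDDHAHDCEBF 6 1

Derivation:
Char 1 ('H'): step: R->3, L=0; H->plug->H->R->E->L->C->refl->B->L'->C->R'->G->plug->G
Char 2 ('A'): step: R->4, L=0; A->plug->A->R->G->L->H->refl->A->L'->B->R'->F->plug->F
Char 3 ('G'): step: R->5, L=0; G->plug->G->R->B->L->A->refl->H->L'->G->R'->D->plug->D
Char 4 ('F'): step: R->6, L=0; F->plug->F->R->A->L->F->refl->E->L'->H->R'->D->plug->D
Char 5 ('B'): step: R->7, L=0; B->plug->B->R->E->L->C->refl->B->L'->C->R'->H->plug->H
Char 6 ('E'): step: R->0, L->1 (L advanced); E->plug->E->R->C->L->C->refl->B->L'->D->R'->A->plug->A
Char 7 ('E'): step: R->1, L=1; E->plug->E->R->D->L->B->refl->C->L'->C->R'->H->plug->H
Char 8 ('H'): step: R->2, L=1; H->plug->H->R->D->L->B->refl->C->L'->C->R'->D->plug->D
Char 9 ('F'): step: R->3, L=1; F->plug->F->R->A->L->H->refl->A->L'->B->R'->C->plug->C
Char 10 ('D'): step: R->4, L=1; D->plug->D->R->E->L->F->refl->E->L'->H->R'->E->plug->E
Char 11 ('A'): step: R->5, L=1; A->plug->A->R->H->L->E->refl->F->L'->E->R'->B->plug->B
Char 12 ('E'): step: R->6, L=1; E->plug->E->R->B->L->A->refl->H->L'->A->R'->F->plug->F
Final: ciphertext=GFDDHAHDCEBF, RIGHT=6, LEFT=1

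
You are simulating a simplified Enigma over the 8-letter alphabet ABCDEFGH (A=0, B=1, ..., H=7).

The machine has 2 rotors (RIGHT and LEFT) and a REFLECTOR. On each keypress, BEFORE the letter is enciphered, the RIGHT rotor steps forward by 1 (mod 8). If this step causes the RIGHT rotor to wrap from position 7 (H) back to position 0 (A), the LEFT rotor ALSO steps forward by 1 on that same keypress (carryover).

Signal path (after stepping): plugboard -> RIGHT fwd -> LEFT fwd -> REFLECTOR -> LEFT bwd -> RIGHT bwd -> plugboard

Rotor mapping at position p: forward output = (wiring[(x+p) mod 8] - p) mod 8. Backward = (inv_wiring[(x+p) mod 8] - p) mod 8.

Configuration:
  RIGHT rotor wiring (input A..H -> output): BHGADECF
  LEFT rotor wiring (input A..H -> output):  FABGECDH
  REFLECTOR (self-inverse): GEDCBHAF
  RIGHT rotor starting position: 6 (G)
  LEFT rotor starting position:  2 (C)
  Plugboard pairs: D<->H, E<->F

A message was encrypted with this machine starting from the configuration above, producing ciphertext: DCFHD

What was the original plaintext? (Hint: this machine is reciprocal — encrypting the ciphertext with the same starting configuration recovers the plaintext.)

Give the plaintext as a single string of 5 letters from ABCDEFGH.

Answer: HGCBH

Derivation:
Char 1 ('D'): step: R->7, L=2; D->plug->H->R->D->L->A->refl->G->L'->H->R'->D->plug->H
Char 2 ('C'): step: R->0, L->3 (L advanced); C->plug->C->R->G->L->F->refl->H->L'->C->R'->G->plug->G
Char 3 ('F'): step: R->1, L=3; F->plug->E->R->D->L->A->refl->G->L'->H->R'->C->plug->C
Char 4 ('H'): step: R->2, L=3; H->plug->D->R->C->L->H->refl->F->L'->G->R'->B->plug->B
Char 5 ('D'): step: R->3, L=3; D->plug->H->R->D->L->A->refl->G->L'->H->R'->D->plug->H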